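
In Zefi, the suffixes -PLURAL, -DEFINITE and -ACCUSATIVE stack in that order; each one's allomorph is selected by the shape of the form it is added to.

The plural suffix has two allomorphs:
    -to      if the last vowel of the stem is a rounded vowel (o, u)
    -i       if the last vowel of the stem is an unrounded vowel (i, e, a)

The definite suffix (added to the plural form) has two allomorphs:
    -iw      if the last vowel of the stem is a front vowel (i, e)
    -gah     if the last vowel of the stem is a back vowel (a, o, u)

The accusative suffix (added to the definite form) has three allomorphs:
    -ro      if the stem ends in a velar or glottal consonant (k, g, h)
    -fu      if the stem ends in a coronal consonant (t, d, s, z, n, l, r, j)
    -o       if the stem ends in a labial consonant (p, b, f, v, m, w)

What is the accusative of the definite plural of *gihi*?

*gihi*: last vowel = /i/, an unrounded vowel → -i → *gihii*.
The last vowel of the plural form *gihii* is /i/, which is a front vowel, so the definite suffix is -iw, giving *gihiiiw*.
The definite form *gihiiiw*: final consonant = /w/, labial → -o → *gihiiiwo*.

gihiiiwo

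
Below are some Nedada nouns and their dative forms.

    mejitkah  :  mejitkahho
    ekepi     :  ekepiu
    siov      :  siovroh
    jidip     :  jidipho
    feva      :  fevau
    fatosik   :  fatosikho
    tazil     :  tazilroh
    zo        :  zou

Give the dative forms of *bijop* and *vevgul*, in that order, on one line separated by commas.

bijopho, vevgulroh

The pattern is voicing of the final sound: -ho when the stem ends in a voiceless consonant (*mejitkah*, *jidip*, *fatosik*); -roh when the stem ends in a voiced consonant (*siov*, *tazil*); -u when the stem ends in a vowel (*ekepi*, *feva*, *zo*).
*bijop*: final sound = /p/, a voiceless consonant → -ho → *bijopho*.
Since the final sound of *vevgul* is /l/ (a voiced consonant), it takes -roh, giving *vevgulroh*.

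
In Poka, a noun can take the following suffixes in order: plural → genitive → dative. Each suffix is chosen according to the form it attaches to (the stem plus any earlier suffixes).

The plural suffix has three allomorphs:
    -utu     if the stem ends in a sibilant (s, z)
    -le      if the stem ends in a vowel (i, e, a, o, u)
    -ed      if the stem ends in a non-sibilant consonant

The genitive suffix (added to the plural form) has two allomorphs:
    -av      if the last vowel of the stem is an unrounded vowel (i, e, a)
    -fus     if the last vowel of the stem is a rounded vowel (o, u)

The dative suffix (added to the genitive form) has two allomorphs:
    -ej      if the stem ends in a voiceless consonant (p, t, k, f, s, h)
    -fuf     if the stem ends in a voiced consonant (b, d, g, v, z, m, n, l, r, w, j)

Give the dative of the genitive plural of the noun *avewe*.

*avewe* — final sound /e/ (a vowel) → -le → *avewele*.
The last vowel of the plural form *avewele* is /e/, which is an unrounded vowel, so the genitive suffix is -av, giving *aveweleav*.
The genitive form *aveweleav* — final consonant /v/ (voiced) → -fuf → *aveweleavfuf*.

aveweleavfuf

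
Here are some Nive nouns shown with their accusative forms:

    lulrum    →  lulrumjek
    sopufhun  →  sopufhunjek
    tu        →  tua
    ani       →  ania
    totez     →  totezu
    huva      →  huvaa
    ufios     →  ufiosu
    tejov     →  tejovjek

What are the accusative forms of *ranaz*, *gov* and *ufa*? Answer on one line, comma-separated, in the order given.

ranazu, govjek, ufaa

The alternation tracks the final sound of the stem — -u when the stem ends in a sibilant (*totez*, *ufios*); -jek when the stem ends in a non-sibilant consonant (*lulrum*, *sopufhun*, *tejov*); -a when the stem ends in a vowel (*tu*, *ani*, *huva*).
*ranaz* — final sound /z/ (a sibilant) → -u → *ranazu*.
Since the final sound of *gov* is /v/ (a non-sibilant consonant), it takes -jek, giving *govjek*.
*ufa* — final sound /a/ (a vowel) → -a → *ufaa*.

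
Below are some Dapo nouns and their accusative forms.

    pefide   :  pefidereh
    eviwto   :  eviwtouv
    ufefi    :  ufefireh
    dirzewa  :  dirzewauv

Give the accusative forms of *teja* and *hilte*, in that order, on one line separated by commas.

tejauv, hiltereh

The alternation tracks the last vowel of the stem — -reh when the last vowel of the stem is a front vowel (*pefide*, *ufefi*); -uv when the last vowel of the stem is a back vowel (*eviwto*, *dirzewa*).
The last vowel of *teja* is /a/, which is a back vowel, so the suffix is -uv, giving *tejauv*.
*hilte* — last vowel /e/ (a front vowel) → -reh → *hiltereh*.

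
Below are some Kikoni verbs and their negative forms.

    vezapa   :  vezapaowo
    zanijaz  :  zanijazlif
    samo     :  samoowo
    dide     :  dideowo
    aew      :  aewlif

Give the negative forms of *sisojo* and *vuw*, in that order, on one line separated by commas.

sisojoowo, vuwlif

The pattern is consonant vs. vowel: -lif when the stem ends in a consonant (*zanijaz*, *aew*); -owo when the stem ends in a vowel (*vezapa*, *samo*, *dide*).
Since the final sound of *sisojo* is /o/ (a vowel), it takes -owo, giving *sisojoowo*.
*vuw* — final sound /w/ (a consonant) → -lif → *vuwlif*.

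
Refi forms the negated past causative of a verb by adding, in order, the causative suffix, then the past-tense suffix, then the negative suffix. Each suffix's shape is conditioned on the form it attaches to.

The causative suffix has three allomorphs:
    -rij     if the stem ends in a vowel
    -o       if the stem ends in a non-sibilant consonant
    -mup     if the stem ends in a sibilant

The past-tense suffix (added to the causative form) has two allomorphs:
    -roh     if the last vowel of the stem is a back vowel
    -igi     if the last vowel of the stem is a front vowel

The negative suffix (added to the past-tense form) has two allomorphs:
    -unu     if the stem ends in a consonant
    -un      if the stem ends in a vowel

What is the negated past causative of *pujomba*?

*pujomba* — final sound /a/ (a vowel) → -rij → *pujombarij*.
The causative form *pujombarij*: last vowel = /i/, a front vowel → -igi → *pujombarijigi*.
The past-tense form *pujombarijigi* — final sound /i/ (a vowel) → -un → *pujombarijigiun*.

pujombarijigiun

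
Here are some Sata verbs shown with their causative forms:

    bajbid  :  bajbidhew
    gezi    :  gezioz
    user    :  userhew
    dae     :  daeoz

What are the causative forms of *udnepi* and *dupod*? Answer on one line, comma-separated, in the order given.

The suffix is conditioned by the final sound: -hew when the stem ends in a consonant (*bajbid*, *user*); -oz when the stem ends in a vowel (*gezi*, *dae*).
The final sound of *udnepi* is /i/, which is a vowel, so the suffix is -oz, giving *udnepioz*.
*dupod* — final sound /d/ (a consonant) → -hew → *dupodhew*.

udnepioz, dupodhew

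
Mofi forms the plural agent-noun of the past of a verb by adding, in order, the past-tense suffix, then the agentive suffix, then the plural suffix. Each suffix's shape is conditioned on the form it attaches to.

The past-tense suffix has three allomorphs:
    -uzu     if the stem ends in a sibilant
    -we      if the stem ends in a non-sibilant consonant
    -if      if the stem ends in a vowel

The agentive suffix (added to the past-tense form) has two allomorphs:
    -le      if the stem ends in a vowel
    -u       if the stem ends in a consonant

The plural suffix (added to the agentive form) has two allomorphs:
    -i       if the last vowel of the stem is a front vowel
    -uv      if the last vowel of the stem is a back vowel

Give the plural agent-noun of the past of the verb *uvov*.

Since the final sound of *uvov* is /v/ (a non-sibilant consonant), it takes -we, giving *uvovwe*.
The final sound of the past-tense form *uvovwe* is /e/, which is a vowel, so the agentive suffix is -le, giving *uvovwele*.
The last vowel of the agentive form *uvovwele* is /e/, which is a front vowel, so the plural suffix is -i, giving *uvovwelei*.

uvovwelei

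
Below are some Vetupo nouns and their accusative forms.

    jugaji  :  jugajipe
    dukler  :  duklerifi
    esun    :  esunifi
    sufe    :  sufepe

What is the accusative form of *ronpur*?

ronpurifi

The pattern is consonant vs. vowel: -ifi when the stem ends in a consonant (*dukler*, *esun*); -pe when the stem ends in a vowel (*jugaji*, *sufe*).
Since the final sound of *ronpur* is /r/ (a consonant), it takes -ifi, giving *ronpurifi*.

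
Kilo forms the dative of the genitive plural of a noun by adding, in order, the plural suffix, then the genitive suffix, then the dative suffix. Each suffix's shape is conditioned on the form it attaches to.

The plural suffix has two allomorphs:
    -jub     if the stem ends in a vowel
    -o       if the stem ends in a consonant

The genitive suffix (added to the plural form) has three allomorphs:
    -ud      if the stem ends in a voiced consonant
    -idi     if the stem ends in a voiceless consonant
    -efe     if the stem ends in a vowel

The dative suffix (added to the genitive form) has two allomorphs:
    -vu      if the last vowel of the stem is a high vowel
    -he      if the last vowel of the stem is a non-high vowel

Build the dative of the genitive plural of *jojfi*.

jojfijubudvu

*jojfi*: final sound = /i/, a vowel → -jub → *jojfijub*.
The final sound of the plural form *jojfijub* is /b/, which is a voiced consonant, so the genitive suffix is -ud, giving *jojfijubud*.
The genitive form *jojfijubud*: last vowel = /u/, a high vowel → -vu → *jojfijubudvu*.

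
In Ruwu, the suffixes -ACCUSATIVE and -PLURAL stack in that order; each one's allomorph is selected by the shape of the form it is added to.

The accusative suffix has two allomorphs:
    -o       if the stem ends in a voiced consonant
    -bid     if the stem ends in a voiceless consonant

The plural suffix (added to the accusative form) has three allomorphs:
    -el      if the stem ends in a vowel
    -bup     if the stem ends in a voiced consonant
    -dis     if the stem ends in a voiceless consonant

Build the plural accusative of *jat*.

jatbidbup

The final consonant of *jat* is /t/, which is voiceless, so the accusative suffix is -bid, giving *jatbid*.
The accusative form *jatbid*: final sound = /d/, a voiced consonant → -bup → *jatbidbup*.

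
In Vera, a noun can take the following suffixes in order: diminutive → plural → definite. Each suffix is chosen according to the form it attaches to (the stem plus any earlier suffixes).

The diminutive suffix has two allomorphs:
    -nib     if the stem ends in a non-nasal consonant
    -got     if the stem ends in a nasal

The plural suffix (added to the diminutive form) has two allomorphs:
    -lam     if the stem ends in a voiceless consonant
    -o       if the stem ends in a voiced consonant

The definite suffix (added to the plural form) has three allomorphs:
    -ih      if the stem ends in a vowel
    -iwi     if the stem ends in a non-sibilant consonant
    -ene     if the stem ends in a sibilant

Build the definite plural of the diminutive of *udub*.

The final consonant of *udub* is /b/, which is non-nasal, so the diminutive suffix is -nib, giving *udubnib*.
Since the final consonant of the diminutive form *udubnib* is /b/ (voiced), it takes -o, giving *udubnibo*.
Since the final sound of the plural form *udubnibo* is /o/ (a vowel), it takes -ih, giving *udubniboih*.

udubniboih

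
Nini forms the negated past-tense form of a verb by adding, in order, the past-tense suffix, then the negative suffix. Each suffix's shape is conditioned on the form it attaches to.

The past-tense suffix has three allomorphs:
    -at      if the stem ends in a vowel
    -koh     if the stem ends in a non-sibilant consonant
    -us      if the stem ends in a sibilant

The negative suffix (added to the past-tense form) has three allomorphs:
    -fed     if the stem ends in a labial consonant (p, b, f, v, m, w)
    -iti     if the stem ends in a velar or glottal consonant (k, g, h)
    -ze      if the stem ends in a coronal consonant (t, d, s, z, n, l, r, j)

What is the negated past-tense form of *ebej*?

Since the final sound of *ebej* is /j/ (a non-sibilant consonant), it takes -koh, giving *ebejkoh*.
The past-tense form *ebejkoh* — final consonant /h/ (velar/glottal) → -iti → *ebejkohiti*.

ebejkohiti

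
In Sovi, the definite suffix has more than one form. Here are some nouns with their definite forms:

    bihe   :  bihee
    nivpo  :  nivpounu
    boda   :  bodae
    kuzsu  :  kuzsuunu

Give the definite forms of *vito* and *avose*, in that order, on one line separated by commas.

The suffix is conditioned by the last vowel: -unu when the last vowel of the stem is a rounded vowel (*nivpo*, *kuzsu*); -e when the last vowel of the stem is an unrounded vowel (*bihe*, *boda*).
*vito*: last vowel = /o/, a rounded vowel → -unu → *vitounu*.
The last vowel of *avose* is /e/, which is an unrounded vowel, so the suffix is -e, giving *avosee*.

vitounu, avosee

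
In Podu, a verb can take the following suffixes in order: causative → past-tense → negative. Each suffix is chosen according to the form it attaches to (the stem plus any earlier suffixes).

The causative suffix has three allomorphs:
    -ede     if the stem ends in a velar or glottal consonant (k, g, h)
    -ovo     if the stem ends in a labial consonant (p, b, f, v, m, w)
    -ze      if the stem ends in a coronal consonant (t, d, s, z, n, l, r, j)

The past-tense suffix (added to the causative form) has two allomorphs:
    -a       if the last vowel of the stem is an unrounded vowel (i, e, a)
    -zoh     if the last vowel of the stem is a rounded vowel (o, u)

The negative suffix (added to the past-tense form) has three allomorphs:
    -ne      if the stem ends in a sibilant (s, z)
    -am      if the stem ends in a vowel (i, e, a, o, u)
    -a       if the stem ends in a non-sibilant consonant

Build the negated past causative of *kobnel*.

kobnelzeaam

*kobnel*: final consonant = /l/, coronal → -ze → *kobnelze*.
Since the last vowel of the causative form *kobnelze* is /e/ (an unrounded vowel), it takes -a, giving *kobnelzea*.
The past-tense form *kobnelzea* — final sound /a/ (a vowel) → -am → *kobnelzeaam*.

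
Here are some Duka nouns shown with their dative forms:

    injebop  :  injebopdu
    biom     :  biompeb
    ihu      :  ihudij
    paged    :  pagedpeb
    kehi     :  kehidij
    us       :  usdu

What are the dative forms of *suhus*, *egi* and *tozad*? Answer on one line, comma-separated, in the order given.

suhusdu, egidij, tozadpeb

The suffix is conditioned by the final sound: -du when the stem ends in a voiceless consonant (*injebop*, *us*); -peb when the stem ends in a voiced consonant (*biom*, *paged*); -dij when the stem ends in a vowel (*ihu*, *kehi*).
Since the final sound of *suhus* is /s/ (a voiceless consonant), it takes -du, giving *suhusdu*.
*egi*: final sound = /i/, a vowel → -dij → *egidij*.
Since the final sound of *tozad* is /d/ (a voiced consonant), it takes -peb, giving *tozadpeb*.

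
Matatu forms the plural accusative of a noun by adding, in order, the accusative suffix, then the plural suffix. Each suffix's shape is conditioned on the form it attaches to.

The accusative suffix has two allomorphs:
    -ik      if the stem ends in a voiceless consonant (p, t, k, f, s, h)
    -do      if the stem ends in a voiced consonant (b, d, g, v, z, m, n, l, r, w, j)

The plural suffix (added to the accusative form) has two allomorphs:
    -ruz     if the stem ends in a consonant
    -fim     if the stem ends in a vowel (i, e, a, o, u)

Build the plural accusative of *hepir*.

The final consonant of *hepir* is /r/, which is voiced, so the accusative suffix is -do, giving *hepirdo*.
Since the final sound of the accusative form *hepirdo* is /o/ (a vowel), it takes -fim, giving *hepirdofim*.

hepirdofim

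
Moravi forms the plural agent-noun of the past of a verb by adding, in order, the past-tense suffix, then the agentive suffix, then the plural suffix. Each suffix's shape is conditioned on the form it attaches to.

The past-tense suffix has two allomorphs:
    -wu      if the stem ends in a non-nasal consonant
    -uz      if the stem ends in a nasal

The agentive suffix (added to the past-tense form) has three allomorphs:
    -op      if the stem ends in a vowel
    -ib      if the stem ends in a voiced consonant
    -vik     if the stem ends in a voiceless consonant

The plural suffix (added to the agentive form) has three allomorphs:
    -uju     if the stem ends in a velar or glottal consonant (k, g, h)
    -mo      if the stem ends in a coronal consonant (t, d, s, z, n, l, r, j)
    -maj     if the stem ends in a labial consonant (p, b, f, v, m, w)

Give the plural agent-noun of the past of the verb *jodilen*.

*jodilen*: final consonant = /n/, a nasal → -uz → *jodilenuz*.
The final sound of the past-tense form *jodilenuz* is /z/, which is a voiced consonant, so the agentive suffix is -ib, giving *jodilenuzib*.
The agentive form *jodilenuzib*: final consonant = /b/, labial → -maj → *jodilenuzibmaj*.

jodilenuzibmaj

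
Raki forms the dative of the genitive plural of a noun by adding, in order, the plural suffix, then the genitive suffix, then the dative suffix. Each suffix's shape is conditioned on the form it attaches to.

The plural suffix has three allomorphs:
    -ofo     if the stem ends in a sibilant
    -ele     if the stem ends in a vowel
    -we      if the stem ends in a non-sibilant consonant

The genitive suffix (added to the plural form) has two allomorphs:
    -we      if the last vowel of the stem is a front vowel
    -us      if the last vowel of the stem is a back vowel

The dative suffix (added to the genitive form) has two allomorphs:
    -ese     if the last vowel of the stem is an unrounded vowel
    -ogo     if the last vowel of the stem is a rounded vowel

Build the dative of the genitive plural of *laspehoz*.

The final sound of *laspehoz* is /z/, which is a sibilant, so the plural suffix is -ofo, giving *laspehozofo*.
The plural form *laspehozofo*: last vowel = /o/, a back vowel → -us → *laspehozofous*.
The last vowel of the genitive form *laspehozofous* is /u/, which is a rounded vowel, so the dative suffix is -ogo, giving *laspehozofousogo*.

laspehozofousogo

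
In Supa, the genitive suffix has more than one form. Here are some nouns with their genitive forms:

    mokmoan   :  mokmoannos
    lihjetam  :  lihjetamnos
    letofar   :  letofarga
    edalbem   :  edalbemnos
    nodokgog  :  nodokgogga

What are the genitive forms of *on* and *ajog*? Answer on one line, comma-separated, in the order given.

onnos, ajogga

The suffix is conditioned by the final consonant: -nos when the stem ends in a nasal (*mokmoan*, *lihjetam*, *edalbem*); -ga when the stem ends in a non-nasal consonant (*letofar*, *nodokgog*).
*on*: final consonant = /n/, a nasal → -nos → *onnos*.
Since the final consonant of *ajog* is /g/ (non-nasal), it takes -ga, giving *ajogga*.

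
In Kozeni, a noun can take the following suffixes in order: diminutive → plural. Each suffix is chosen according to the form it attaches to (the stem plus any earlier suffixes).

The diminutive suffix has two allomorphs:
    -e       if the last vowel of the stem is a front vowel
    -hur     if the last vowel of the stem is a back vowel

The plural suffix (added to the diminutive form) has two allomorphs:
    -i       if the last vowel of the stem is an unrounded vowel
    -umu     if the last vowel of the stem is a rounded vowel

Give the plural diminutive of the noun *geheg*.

Since the last vowel of *geheg* is /e/ (a front vowel), it takes -e, giving *gehege*.
The diminutive form *gehege* — last vowel /e/ (an unrounded vowel) → -i → *gehegei*.

gehegei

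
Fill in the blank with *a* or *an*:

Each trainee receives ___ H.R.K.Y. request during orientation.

The indefinite article is chosen by the initial *sound* of the following word, not its spelling.
The initialism *H.R.K.Y.* is read letter by letter; the first letter, H, is pronounced /eɪtʃ/, which begins with a vowel sound.
So the article is *an*: Each trainee receives an H.R.K.Y. request during orientation.

an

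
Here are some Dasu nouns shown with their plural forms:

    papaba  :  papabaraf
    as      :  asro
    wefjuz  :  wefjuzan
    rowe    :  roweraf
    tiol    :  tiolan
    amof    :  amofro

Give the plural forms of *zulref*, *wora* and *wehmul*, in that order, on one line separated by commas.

zulrefro, woraraf, wehmulan

The alternation tracks the final sound of the stem — -ro when the stem ends in a voiceless consonant (*as*, *amof*); -an when the stem ends in a voiced consonant (*wefjuz*, *tiol*); -raf when the stem ends in a vowel (*papaba*, *rowe*).
The final sound of *zulref* is /f/, which is a voiceless consonant, so the suffix is -ro, giving *zulrefro*.
*wora*: final sound = /a/, a vowel → -raf → *woraraf*.
*wehmul* — final sound /l/ (a voiced consonant) → -an → *wehmulan*.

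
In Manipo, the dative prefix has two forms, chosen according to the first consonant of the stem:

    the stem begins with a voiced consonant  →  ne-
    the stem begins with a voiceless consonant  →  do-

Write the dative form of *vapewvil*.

nevapewvil

Since the first consonant of *vapewvil* is /v/ (voiced), it takes ne-, giving *nevapewvil*.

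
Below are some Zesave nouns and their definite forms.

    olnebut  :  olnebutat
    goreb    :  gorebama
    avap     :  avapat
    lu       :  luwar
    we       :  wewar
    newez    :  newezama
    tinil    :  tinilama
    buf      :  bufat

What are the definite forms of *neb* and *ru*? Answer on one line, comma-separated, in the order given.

nebama, ruwar

The alternation tracks the final sound of the stem — -at when the stem ends in a voiceless consonant (*olnebut*, *avap*, *buf*); -ama when the stem ends in a voiced consonant (*goreb*, *newez*, *tinil*); -war when the stem ends in a vowel (*lu*, *we*).
*neb*: final sound = /b/, a voiced consonant → -ama → *nebama*.
Since the final sound of *ru* is /u/ (a vowel), it takes -war, giving *ruwar*.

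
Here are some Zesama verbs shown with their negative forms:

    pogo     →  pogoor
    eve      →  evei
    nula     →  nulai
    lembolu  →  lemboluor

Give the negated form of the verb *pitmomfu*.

The suffix is conditioned by the last vowel: -or when the last vowel of the stem is a rounded vowel (*pogo*, *lembolu*); -i when the last vowel of the stem is an unrounded vowel (*eve*, *nula*).
The last vowel of *pitmomfu* is /u/, which is a rounded vowel, so the suffix is -or, giving *pitmomfuor*.

pitmomfuor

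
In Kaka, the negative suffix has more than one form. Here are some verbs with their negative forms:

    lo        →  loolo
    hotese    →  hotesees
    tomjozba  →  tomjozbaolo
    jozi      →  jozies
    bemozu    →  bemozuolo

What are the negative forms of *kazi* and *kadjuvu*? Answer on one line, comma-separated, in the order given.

Looking at the last vowel of each stem: -es when the last vowel of the stem is a front vowel (*hotese*, *jozi*); -olo when the last vowel of the stem is a back vowel (*lo*, *tomjozba*, *bemozu*).
*kazi* — last vowel /i/ (a front vowel) → -es → *kazies*.
*kadjuvu* — last vowel /u/ (a back vowel) → -olo → *kadjuvuolo*.

kazies, kadjuvuolo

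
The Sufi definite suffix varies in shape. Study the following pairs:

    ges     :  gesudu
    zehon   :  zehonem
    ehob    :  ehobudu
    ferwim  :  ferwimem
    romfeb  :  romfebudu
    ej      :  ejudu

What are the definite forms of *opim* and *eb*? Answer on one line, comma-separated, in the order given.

opimem, ebudu

The pattern is nasality of the final consonant: -em when the stem ends in a nasal (*zehon*, *ferwim*); -udu when the stem ends in a non-nasal consonant (*ges*, *ehob*, *romfeb*, *ej*).
*opim*: final consonant = /m/, a nasal → -em → *opimem*.
*eb* — final consonant /b/ (non-nasal) → -udu → *ebudu*.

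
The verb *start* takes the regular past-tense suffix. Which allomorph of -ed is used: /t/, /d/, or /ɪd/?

/ɪd/

The stem *start* ends in /t/ or /d/.
The -ed suffix is realized as /ɪd/ after /t, d/; as /t/ after other voiceless consonants; and as /d/ after other voiced sounds.
So -ed on *start* is pronounced /ɪd/.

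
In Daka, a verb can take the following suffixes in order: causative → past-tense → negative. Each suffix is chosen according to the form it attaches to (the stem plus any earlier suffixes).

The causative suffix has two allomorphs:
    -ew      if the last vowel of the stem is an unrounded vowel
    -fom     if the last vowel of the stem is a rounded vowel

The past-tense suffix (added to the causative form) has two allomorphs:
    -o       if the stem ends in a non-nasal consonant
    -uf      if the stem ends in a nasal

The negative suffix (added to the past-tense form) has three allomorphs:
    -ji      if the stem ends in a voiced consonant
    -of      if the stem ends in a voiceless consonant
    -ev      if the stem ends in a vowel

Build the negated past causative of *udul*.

*udul*: last vowel = /u/, a rounded vowel → -fom → *udulfom*.
The final consonant of the causative form *udulfom* is /m/, which is a nasal, so the past-tense suffix is -uf, giving *udulfomuf*.
The past-tense form *udulfomuf*: final sound = /f/, a voiceless consonant → -of → *udulfomufof*.

udulfomufof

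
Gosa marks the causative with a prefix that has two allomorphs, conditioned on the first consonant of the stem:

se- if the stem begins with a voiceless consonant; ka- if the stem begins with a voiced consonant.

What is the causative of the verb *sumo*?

*sumo*: first consonant = /s/, voiceless → se- → *sesumo*.

sesumo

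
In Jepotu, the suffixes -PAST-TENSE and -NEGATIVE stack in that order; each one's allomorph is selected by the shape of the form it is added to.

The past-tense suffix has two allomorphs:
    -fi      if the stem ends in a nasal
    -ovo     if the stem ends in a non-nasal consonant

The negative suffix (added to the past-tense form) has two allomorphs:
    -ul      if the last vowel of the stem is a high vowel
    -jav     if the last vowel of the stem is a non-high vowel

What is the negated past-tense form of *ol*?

The final consonant of *ol* is /l/, which is non-nasal, so the past-tense suffix is -ovo, giving *olovo*.
The last vowel of the past-tense form *olovo* is /o/, which is a non-high vowel, so the negative suffix is -jav, giving *olovojav*.

olovojav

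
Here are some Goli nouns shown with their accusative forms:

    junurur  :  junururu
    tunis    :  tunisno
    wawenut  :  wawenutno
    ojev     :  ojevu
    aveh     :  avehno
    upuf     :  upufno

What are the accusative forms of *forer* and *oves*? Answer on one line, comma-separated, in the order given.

Looking at the final consonant of each stem: -no when the stem ends in a voiceless consonant (*tunis*, *wawenut*, *aveh*, *upuf*); -u when the stem ends in a voiced consonant (*junurur*, *ojev*).
Since the final consonant of *forer* is /r/ (voiced), it takes -u, giving *foreru*.
The final consonant of *oves* is /s/, which is voiceless, so the suffix is -no, giving *ovesno*.

foreru, ovesno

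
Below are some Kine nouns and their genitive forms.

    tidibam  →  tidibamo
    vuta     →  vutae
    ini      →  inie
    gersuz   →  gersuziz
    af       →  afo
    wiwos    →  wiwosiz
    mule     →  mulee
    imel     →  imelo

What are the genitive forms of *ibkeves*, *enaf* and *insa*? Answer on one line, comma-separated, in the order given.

Looking at the final sound of each stem: -iz when the stem ends in a sibilant (*gersuz*, *wiwos*); -o when the stem ends in a non-sibilant consonant (*tidibam*, *af*, *imel*); -e when the stem ends in a vowel (*vuta*, *ini*, *mule*).
Since the final sound of *ibkeves* is /s/ (a sibilant), it takes -iz, giving *ibkevesiz*.
*enaf*: final sound = /f/, a non-sibilant consonant → -o → *enafo*.
The final sound of *insa* is /a/, which is a vowel, so the suffix is -e, giving *insae*.

ibkevesiz, enafo, insae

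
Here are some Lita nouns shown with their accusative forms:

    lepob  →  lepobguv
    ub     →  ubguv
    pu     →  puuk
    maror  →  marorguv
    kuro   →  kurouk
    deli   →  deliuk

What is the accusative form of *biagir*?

The alternation tracks the final sound of the stem — -guv when the stem ends in a consonant (*lepob*, *ub*, *maror*); -uk when the stem ends in a vowel (*pu*, *kuro*, *deli*).
*biagir* — final sound /r/ (a consonant) → -guv → *biagirguv*.

biagirguv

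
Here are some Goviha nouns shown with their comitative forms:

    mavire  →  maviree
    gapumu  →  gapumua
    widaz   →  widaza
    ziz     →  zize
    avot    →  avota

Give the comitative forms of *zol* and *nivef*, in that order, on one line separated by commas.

The pattern is front/back vowel harmony: -e when the last vowel of the stem is a front vowel (*mavire*, *ziz*); -a when the last vowel of the stem is a back vowel (*gapumu*, *widaz*, *avot*).
*zol* — last vowel /o/ (a back vowel) → -a → *zola*.
Since the last vowel of *nivef* is /e/ (a front vowel), it takes -e, giving *nivefe*.

zola, nivefe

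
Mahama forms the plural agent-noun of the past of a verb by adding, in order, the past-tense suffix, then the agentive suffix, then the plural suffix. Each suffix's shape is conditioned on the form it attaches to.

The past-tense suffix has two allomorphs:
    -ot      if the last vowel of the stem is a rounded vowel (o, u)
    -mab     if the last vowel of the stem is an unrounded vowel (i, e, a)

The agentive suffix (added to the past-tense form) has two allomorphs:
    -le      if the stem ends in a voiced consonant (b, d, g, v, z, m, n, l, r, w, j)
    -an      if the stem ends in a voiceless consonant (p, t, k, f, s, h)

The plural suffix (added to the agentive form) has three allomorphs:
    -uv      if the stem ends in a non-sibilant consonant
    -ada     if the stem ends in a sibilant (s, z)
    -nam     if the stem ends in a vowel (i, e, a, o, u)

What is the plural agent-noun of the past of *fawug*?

fawugotanuv

*fawug* — last vowel /u/ (a rounded vowel) → -ot → *fawugot*.
The past-tense form *fawugot*: final consonant = /t/, voiceless → -an → *fawugotan*.
The agentive form *fawugotan* — final sound /n/ (a non-sibilant consonant) → -uv → *fawugotanuv*.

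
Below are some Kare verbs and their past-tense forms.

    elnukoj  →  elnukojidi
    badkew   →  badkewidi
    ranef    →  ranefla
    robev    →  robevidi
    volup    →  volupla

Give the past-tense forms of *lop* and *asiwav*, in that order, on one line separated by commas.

Looking at the final consonant of each stem: -la when the stem ends in a voiceless consonant (*ranef*, *volup*); -idi when the stem ends in a voiced consonant (*elnukoj*, *badkew*, *robev*).
*lop* — final consonant /p/ (voiceless) → -la → *lopla*.
*asiwav*: final consonant = /v/, voiced → -idi → *asiwavidi*.

lopla, asiwavidi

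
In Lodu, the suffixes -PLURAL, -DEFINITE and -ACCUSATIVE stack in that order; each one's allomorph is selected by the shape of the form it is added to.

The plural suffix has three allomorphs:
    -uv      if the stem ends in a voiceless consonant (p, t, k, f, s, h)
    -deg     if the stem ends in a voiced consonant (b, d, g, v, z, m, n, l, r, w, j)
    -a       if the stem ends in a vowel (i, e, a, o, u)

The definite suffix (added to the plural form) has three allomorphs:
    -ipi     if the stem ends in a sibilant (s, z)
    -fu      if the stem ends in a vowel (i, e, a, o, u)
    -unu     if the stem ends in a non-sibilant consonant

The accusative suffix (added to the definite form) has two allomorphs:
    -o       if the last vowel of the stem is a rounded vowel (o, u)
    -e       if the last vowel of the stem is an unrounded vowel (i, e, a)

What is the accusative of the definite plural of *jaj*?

*jaj* — final sound /j/ (a voiced consonant) → -deg → *jajdeg*.
The plural form *jajdeg*: final sound = /g/, a non-sibilant consonant → -unu → *jajdegunu*.
The definite form *jajdegunu*: last vowel = /u/, a rounded vowel → -o → *jajdegunuo*.

jajdegunuo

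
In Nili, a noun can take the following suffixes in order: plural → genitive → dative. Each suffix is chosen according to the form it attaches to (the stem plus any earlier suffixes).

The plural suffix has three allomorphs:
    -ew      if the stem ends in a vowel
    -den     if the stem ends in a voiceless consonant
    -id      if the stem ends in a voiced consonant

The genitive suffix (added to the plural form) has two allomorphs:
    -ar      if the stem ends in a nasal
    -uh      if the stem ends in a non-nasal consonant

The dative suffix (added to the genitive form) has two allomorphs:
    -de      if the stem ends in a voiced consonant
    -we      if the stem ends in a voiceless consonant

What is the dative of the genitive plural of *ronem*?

Since the final sound of *ronem* is /m/ (a voiced consonant), it takes -id, giving *ronemid*.
Since the final consonant of the plural form *ronemid* is /d/ (non-nasal), it takes -uh, giving *ronemiduh*.
The final consonant of the genitive form *ronemiduh* is /h/, which is voiceless, so the dative suffix is -we, giving *ronemiduhwe*.

ronemiduhwe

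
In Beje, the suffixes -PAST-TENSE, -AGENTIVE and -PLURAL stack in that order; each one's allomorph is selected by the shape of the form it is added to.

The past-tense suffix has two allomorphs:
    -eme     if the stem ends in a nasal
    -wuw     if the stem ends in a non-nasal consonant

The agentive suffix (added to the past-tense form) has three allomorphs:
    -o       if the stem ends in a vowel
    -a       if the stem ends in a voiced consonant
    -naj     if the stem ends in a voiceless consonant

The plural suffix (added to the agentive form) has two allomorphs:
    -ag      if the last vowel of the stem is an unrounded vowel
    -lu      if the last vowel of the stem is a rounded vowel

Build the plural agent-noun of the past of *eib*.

eibwuwaag

*eib* — final consonant /b/ (non-nasal) → -wuw → *eibwuw*.
The final sound of the past-tense form *eibwuw* is /w/, which is a voiced consonant, so the agentive suffix is -a, giving *eibwuwa*.
The agentive form *eibwuwa*: last vowel = /a/, an unrounded vowel → -ag → *eibwuwaag*.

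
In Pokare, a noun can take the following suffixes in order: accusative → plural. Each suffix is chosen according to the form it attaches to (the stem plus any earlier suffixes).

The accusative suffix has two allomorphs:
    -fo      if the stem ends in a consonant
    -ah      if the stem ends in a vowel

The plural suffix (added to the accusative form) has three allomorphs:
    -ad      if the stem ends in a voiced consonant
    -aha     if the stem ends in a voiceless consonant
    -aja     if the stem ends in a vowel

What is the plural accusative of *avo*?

avoahaha

The final sound of *avo* is /o/, which is a vowel, so the accusative suffix is -ah, giving *avoah*.
Since the final sound of the accusative form *avoah* is /h/ (a voiceless consonant), it takes -aha, giving *avoahaha*.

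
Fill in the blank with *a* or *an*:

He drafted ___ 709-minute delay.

a

The indefinite article is chosen by the initial *sound* of the following word, not its spelling.
The number *709* is spoken "seven hundred …", beginning with /ˈsɛvən/ — a consonant sound.
So the article is *a*: He drafted a 709-minute delay.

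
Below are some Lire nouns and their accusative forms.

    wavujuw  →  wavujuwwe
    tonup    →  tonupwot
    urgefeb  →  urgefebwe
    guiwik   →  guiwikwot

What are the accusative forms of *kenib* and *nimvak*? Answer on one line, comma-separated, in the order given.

kenibwe, nimvakwot

The suffix is conditioned by the final consonant: -wot when the stem ends in a voiceless consonant (*tonup*, *guiwik*); -we when the stem ends in a voiced consonant (*wavujuw*, *urgefeb*).
*kenib* — final consonant /b/ (voiced) → -we → *kenibwe*.
The final consonant of *nimvak* is /k/, which is voiceless, so the suffix is -wot, giving *nimvakwot*.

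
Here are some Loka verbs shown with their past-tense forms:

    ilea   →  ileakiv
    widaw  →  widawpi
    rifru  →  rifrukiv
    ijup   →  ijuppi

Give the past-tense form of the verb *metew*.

The suffix is conditioned by the final sound: -pi when the stem ends in a consonant (*widaw*, *ijup*); -kiv when the stem ends in a vowel (*ilea*, *rifru*).
The final sound of *metew* is /w/, which is a consonant, so the suffix is -pi, giving *metewpi*.

metewpi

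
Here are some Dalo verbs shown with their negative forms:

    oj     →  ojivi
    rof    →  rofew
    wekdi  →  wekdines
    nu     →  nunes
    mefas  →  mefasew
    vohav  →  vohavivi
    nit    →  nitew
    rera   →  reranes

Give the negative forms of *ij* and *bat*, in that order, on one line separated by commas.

ijivi, batew

The suffix is conditioned by the final sound: -ew when the stem ends in a voiceless consonant (*rof*, *mefas*, *nit*); -ivi when the stem ends in a voiced consonant (*oj*, *vohav*); -nes when the stem ends in a vowel (*wekdi*, *nu*, *rera*).
The final sound of *ij* is /j/, which is a voiced consonant, so the suffix is -ivi, giving *ijivi*.
*bat* — final sound /t/ (a voiceless consonant) → -ew → *batew*.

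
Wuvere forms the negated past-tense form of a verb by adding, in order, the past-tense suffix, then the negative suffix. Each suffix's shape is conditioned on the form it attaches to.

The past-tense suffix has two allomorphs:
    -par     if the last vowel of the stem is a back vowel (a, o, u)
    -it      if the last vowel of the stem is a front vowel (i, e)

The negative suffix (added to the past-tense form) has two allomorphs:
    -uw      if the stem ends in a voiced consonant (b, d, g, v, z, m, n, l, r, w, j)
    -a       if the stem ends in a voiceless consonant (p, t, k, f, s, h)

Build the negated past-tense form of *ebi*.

*ebi* — last vowel /i/ (a front vowel) → -it → *ebiit*.
The past-tense form *ebiit*: final consonant = /t/, voiceless → -a → *ebiita*.

ebiita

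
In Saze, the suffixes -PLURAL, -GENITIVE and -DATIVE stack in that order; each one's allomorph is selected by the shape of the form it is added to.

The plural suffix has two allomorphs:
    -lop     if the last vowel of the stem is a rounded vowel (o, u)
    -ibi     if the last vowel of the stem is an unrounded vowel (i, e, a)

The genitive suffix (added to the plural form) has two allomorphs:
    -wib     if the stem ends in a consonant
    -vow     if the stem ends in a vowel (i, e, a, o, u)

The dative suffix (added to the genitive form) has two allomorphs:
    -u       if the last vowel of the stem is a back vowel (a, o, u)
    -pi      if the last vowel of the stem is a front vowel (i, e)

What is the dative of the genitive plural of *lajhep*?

*lajhep*: last vowel = /e/, an unrounded vowel → -ibi → *lajhepibi*.
Since the final sound of the plural form *lajhepibi* is /i/ (a vowel), it takes -vow, giving *lajhepibivow*.
The last vowel of the genitive form *lajhepibivow* is /o/, which is a back vowel, so the dative suffix is -u, giving *lajhepibivowu*.

lajhepibivowu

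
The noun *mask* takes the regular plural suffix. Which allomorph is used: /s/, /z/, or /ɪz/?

/s/

The stem *mask* ends in a voiceless non-sibilant consonant.
The plural suffix surfaces as /ɪz/ after sibilants, /s/ after other voiceless consonants, and /z/ after other voiced sounds.
So the plural -s on *mask* is pronounced /s/.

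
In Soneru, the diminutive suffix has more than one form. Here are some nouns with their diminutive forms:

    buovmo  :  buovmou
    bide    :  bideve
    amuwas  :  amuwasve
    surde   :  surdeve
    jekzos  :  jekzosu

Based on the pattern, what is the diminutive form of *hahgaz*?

hahgazve

Looking at the last vowel of each stem: -u when the last vowel of the stem is a rounded vowel (*buovmo*, *jekzos*); -ve when the last vowel of the stem is an unrounded vowel (*bide*, *amuwas*, *surde*).
*hahgaz*: last vowel = /a/, an unrounded vowel → -ve → *hahgazve*.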